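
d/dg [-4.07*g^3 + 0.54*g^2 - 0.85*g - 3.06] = -12.21*g^2 + 1.08*g - 0.85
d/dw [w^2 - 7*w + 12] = 2*w - 7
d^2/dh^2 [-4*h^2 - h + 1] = -8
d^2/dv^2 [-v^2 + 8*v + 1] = -2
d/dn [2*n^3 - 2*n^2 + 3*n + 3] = 6*n^2 - 4*n + 3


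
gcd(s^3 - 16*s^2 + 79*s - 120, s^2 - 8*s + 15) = s^2 - 8*s + 15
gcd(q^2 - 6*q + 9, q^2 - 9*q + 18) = q - 3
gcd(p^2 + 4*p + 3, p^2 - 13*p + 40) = 1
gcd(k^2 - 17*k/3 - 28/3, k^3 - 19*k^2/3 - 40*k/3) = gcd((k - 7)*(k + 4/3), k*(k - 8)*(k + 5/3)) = 1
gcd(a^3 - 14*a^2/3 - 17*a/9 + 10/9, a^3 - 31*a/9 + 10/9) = a - 1/3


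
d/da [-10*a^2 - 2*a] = -20*a - 2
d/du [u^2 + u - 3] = 2*u + 1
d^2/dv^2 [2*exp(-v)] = 2*exp(-v)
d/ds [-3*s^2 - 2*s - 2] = -6*s - 2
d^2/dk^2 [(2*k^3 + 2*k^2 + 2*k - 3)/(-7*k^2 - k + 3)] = 2*(-128*k^3 + 333*k^2 - 117*k + 42)/(343*k^6 + 147*k^5 - 420*k^4 - 125*k^3 + 180*k^2 + 27*k - 27)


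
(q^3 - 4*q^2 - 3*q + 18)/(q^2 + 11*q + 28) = (q^3 - 4*q^2 - 3*q + 18)/(q^2 + 11*q + 28)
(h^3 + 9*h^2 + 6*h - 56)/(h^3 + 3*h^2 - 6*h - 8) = (h + 7)/(h + 1)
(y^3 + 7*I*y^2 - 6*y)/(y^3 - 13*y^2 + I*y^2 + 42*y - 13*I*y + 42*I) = y*(y + 6*I)/(y^2 - 13*y + 42)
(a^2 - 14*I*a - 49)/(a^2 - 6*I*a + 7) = (a - 7*I)/(a + I)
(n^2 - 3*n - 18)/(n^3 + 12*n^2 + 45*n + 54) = (n - 6)/(n^2 + 9*n + 18)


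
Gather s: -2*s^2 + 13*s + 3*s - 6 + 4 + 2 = -2*s^2 + 16*s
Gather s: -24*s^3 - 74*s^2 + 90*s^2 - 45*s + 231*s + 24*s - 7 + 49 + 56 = -24*s^3 + 16*s^2 + 210*s + 98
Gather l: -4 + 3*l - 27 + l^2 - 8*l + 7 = l^2 - 5*l - 24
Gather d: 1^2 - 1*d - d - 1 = -2*d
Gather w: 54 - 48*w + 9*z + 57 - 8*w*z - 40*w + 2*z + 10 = w*(-8*z - 88) + 11*z + 121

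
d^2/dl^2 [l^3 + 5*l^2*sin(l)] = -5*l^2*sin(l) + 20*l*cos(l) + 6*l + 10*sin(l)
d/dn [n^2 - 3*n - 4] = 2*n - 3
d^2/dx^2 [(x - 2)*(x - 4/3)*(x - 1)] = 6*x - 26/3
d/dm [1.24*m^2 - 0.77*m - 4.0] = 2.48*m - 0.77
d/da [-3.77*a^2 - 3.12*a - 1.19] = -7.54*a - 3.12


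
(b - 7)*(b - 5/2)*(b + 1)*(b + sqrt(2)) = b^4 - 17*b^3/2 + sqrt(2)*b^3 - 17*sqrt(2)*b^2/2 + 8*b^2 + 8*sqrt(2)*b + 35*b/2 + 35*sqrt(2)/2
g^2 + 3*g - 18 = (g - 3)*(g + 6)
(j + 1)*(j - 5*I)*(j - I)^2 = j^4 + j^3 - 7*I*j^3 - 11*j^2 - 7*I*j^2 - 11*j + 5*I*j + 5*I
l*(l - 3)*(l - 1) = l^3 - 4*l^2 + 3*l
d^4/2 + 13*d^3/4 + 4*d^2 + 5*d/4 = d*(d/2 + 1/2)*(d + 1/2)*(d + 5)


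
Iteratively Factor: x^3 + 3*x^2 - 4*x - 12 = (x + 3)*(x^2 - 4) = (x - 2)*(x + 3)*(x + 2)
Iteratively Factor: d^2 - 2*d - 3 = (d + 1)*(d - 3)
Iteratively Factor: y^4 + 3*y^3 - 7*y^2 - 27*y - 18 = (y + 1)*(y^3 + 2*y^2 - 9*y - 18) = (y + 1)*(y + 2)*(y^2 - 9) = (y - 3)*(y + 1)*(y + 2)*(y + 3)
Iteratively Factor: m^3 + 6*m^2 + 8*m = (m)*(m^2 + 6*m + 8) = m*(m + 4)*(m + 2)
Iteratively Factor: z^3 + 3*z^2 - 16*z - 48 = (z + 4)*(z^2 - z - 12) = (z - 4)*(z + 4)*(z + 3)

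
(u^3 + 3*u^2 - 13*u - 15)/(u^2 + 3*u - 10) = (u^2 - 2*u - 3)/(u - 2)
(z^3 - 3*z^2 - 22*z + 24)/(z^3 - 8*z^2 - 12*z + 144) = (z - 1)/(z - 6)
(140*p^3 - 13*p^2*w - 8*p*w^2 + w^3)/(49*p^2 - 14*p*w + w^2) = (20*p^2 + p*w - w^2)/(7*p - w)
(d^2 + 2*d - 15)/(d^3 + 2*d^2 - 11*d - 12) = (d + 5)/(d^2 + 5*d + 4)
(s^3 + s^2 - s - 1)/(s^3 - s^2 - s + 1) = (s + 1)/(s - 1)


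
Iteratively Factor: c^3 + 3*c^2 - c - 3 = (c - 1)*(c^2 + 4*c + 3) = (c - 1)*(c + 1)*(c + 3)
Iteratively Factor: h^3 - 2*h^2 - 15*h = (h)*(h^2 - 2*h - 15) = h*(h + 3)*(h - 5)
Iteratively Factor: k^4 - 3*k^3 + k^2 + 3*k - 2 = (k - 1)*(k^3 - 2*k^2 - k + 2) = (k - 1)*(k + 1)*(k^2 - 3*k + 2) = (k - 2)*(k - 1)*(k + 1)*(k - 1)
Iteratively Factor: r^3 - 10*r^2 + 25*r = (r - 5)*(r^2 - 5*r) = (r - 5)^2*(r)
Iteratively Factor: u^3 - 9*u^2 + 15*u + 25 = (u - 5)*(u^2 - 4*u - 5) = (u - 5)*(u + 1)*(u - 5)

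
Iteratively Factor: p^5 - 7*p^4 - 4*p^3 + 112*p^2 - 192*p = (p + 4)*(p^4 - 11*p^3 + 40*p^2 - 48*p) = (p - 3)*(p + 4)*(p^3 - 8*p^2 + 16*p) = p*(p - 3)*(p + 4)*(p^2 - 8*p + 16) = p*(p - 4)*(p - 3)*(p + 4)*(p - 4)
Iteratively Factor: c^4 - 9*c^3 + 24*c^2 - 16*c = (c - 1)*(c^3 - 8*c^2 + 16*c) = (c - 4)*(c - 1)*(c^2 - 4*c) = c*(c - 4)*(c - 1)*(c - 4)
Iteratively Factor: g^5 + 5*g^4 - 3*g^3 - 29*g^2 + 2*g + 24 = (g - 2)*(g^4 + 7*g^3 + 11*g^2 - 7*g - 12) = (g - 2)*(g + 1)*(g^3 + 6*g^2 + 5*g - 12) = (g - 2)*(g + 1)*(g + 3)*(g^2 + 3*g - 4) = (g - 2)*(g - 1)*(g + 1)*(g + 3)*(g + 4)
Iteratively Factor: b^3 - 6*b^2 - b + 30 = (b + 2)*(b^2 - 8*b + 15) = (b - 5)*(b + 2)*(b - 3)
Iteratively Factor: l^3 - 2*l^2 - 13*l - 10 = (l - 5)*(l^2 + 3*l + 2) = (l - 5)*(l + 1)*(l + 2)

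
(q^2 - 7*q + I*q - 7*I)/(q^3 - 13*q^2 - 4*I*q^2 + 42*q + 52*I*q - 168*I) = (q + I)/(q^2 + q*(-6 - 4*I) + 24*I)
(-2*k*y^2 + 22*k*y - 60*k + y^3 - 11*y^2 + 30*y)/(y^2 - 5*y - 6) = (-2*k*y + 10*k + y^2 - 5*y)/(y + 1)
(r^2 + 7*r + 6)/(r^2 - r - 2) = (r + 6)/(r - 2)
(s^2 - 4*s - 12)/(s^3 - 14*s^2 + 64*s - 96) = (s + 2)/(s^2 - 8*s + 16)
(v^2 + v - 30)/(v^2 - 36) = (v - 5)/(v - 6)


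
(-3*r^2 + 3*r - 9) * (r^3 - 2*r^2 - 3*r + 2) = -3*r^5 + 9*r^4 - 6*r^3 + 3*r^2 + 33*r - 18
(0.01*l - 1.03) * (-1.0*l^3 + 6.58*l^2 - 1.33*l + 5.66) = -0.01*l^4 + 1.0958*l^3 - 6.7907*l^2 + 1.4265*l - 5.8298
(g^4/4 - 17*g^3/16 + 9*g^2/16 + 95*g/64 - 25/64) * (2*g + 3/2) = g^5/2 - 7*g^4/4 - 15*g^3/32 + 61*g^2/16 + 185*g/128 - 75/128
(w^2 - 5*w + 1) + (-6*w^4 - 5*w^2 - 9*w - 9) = -6*w^4 - 4*w^2 - 14*w - 8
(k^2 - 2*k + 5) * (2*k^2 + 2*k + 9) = 2*k^4 - 2*k^3 + 15*k^2 - 8*k + 45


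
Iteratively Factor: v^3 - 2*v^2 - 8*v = (v + 2)*(v^2 - 4*v) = v*(v + 2)*(v - 4)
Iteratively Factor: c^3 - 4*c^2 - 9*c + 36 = (c - 4)*(c^2 - 9) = (c - 4)*(c + 3)*(c - 3)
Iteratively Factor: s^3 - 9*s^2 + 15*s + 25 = (s + 1)*(s^2 - 10*s + 25) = (s - 5)*(s + 1)*(s - 5)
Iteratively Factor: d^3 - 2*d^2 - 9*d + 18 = (d - 3)*(d^2 + d - 6) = (d - 3)*(d - 2)*(d + 3)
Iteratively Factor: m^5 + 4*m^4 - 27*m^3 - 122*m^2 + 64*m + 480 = (m - 5)*(m^4 + 9*m^3 + 18*m^2 - 32*m - 96) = (m - 5)*(m + 4)*(m^3 + 5*m^2 - 2*m - 24) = (m - 5)*(m + 4)^2*(m^2 + m - 6) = (m - 5)*(m - 2)*(m + 4)^2*(m + 3)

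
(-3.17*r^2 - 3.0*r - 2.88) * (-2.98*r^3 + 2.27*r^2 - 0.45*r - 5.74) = 9.4466*r^5 + 1.7441*r^4 + 3.1989*r^3 + 13.0082*r^2 + 18.516*r + 16.5312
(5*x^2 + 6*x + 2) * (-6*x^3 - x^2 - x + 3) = -30*x^5 - 41*x^4 - 23*x^3 + 7*x^2 + 16*x + 6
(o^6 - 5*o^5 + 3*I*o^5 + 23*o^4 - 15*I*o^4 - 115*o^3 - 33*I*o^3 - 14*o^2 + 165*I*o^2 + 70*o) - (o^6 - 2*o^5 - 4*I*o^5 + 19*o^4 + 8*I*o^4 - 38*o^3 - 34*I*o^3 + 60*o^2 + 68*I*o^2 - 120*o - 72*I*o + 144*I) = -3*o^5 + 7*I*o^5 + 4*o^4 - 23*I*o^4 - 77*o^3 + I*o^3 - 74*o^2 + 97*I*o^2 + 190*o + 72*I*o - 144*I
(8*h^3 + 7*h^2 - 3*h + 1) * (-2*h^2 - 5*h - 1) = -16*h^5 - 54*h^4 - 37*h^3 + 6*h^2 - 2*h - 1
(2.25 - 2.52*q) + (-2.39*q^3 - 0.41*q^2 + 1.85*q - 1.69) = -2.39*q^3 - 0.41*q^2 - 0.67*q + 0.56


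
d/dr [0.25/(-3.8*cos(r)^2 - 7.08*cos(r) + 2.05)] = -(1.9*cos(r) + 1.77)*sin(r)/(3.8*cos(r)^2 + 7.08*cos(r) - 2.05)^2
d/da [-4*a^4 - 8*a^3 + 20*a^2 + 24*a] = -16*a^3 - 24*a^2 + 40*a + 24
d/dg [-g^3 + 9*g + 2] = 9 - 3*g^2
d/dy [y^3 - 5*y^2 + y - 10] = 3*y^2 - 10*y + 1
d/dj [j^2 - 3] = 2*j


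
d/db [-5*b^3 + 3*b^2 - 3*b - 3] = -15*b^2 + 6*b - 3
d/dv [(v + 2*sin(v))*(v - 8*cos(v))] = (v + 2*sin(v))*(8*sin(v) + 1) + (v - 8*cos(v))*(2*cos(v) + 1)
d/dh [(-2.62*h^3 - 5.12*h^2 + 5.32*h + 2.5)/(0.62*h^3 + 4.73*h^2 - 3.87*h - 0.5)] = (-9.2182*h^4 + 13.682*h^3 - 6.0692*h^2 - 18.53*h + 7.015)/(0.3844*h^6 + 5.8652*h^5 + 17.5741*h^4 - 37.2302*h^3 + 10.2469*h^2 + 3.87*h + 0.25)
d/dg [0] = 0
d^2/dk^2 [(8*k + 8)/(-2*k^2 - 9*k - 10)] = 16*(-(k + 1)*(4*k + 9)^2 + (6*k + 11)*(2*k^2 + 9*k + 10))/(2*k^2 + 9*k + 10)^3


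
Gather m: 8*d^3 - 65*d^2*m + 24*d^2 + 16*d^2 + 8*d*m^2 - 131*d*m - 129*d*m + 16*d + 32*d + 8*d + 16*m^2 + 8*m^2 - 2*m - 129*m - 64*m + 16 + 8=8*d^3 + 40*d^2 + 56*d + m^2*(8*d + 24) + m*(-65*d^2 - 260*d - 195) + 24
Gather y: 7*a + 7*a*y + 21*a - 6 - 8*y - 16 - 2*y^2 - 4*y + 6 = 28*a - 2*y^2 + y*(7*a - 12) - 16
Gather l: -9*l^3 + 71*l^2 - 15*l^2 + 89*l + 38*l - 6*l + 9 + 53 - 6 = -9*l^3 + 56*l^2 + 121*l + 56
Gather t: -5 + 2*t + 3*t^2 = 3*t^2 + 2*t - 5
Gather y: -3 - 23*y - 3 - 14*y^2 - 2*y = -14*y^2 - 25*y - 6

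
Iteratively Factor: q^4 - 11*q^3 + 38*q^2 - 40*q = (q - 2)*(q^3 - 9*q^2 + 20*q) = (q - 4)*(q - 2)*(q^2 - 5*q) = (q - 5)*(q - 4)*(q - 2)*(q)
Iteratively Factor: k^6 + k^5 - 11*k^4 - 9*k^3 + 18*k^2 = (k - 3)*(k^5 + 4*k^4 + k^3 - 6*k^2) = k*(k - 3)*(k^4 + 4*k^3 + k^2 - 6*k) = k*(k - 3)*(k - 1)*(k^3 + 5*k^2 + 6*k) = k*(k - 3)*(k - 1)*(k + 2)*(k^2 + 3*k) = k^2*(k - 3)*(k - 1)*(k + 2)*(k + 3)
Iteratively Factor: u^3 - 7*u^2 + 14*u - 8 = (u - 2)*(u^2 - 5*u + 4) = (u - 4)*(u - 2)*(u - 1)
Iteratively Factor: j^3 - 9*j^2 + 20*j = (j)*(j^2 - 9*j + 20) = j*(j - 4)*(j - 5)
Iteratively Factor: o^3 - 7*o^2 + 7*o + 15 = (o - 3)*(o^2 - 4*o - 5) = (o - 5)*(o - 3)*(o + 1)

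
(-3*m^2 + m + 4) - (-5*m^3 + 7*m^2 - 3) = 5*m^3 - 10*m^2 + m + 7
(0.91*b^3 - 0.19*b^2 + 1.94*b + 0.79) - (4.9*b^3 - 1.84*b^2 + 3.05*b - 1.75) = -3.99*b^3 + 1.65*b^2 - 1.11*b + 2.54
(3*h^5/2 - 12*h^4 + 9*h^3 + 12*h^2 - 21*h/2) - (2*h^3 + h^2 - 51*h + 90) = 3*h^5/2 - 12*h^4 + 7*h^3 + 11*h^2 + 81*h/2 - 90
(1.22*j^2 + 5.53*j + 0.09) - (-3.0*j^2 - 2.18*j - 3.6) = 4.22*j^2 + 7.71*j + 3.69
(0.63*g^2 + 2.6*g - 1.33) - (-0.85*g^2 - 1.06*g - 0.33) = 1.48*g^2 + 3.66*g - 1.0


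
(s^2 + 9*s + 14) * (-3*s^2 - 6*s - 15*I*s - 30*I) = -3*s^4 - 33*s^3 - 15*I*s^3 - 96*s^2 - 165*I*s^2 - 84*s - 480*I*s - 420*I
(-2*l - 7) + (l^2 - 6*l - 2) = l^2 - 8*l - 9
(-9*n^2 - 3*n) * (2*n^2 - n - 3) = -18*n^4 + 3*n^3 + 30*n^2 + 9*n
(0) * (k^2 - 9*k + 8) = 0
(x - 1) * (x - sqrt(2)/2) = x^2 - x - sqrt(2)*x/2 + sqrt(2)/2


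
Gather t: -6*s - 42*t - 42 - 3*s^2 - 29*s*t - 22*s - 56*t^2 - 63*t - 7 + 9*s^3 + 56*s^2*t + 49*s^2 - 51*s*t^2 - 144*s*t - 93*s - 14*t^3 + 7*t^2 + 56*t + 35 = 9*s^3 + 46*s^2 - 121*s - 14*t^3 + t^2*(-51*s - 49) + t*(56*s^2 - 173*s - 49) - 14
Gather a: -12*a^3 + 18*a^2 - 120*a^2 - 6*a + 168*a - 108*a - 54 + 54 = -12*a^3 - 102*a^2 + 54*a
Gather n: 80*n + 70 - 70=80*n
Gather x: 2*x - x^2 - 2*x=-x^2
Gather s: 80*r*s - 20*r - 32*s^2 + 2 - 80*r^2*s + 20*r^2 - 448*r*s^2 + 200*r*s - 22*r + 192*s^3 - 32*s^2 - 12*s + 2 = 20*r^2 - 42*r + 192*s^3 + s^2*(-448*r - 64) + s*(-80*r^2 + 280*r - 12) + 4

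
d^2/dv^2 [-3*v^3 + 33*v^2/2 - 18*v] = 33 - 18*v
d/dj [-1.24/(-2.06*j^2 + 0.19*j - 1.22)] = (0.2356 - 5.1088*j)/(2.06*j^2 - 0.19*j + 1.22)^2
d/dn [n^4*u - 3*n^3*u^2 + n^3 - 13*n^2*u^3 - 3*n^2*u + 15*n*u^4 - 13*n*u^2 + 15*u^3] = 4*n^3*u - 9*n^2*u^2 + 3*n^2 - 26*n*u^3 - 6*n*u + 15*u^4 - 13*u^2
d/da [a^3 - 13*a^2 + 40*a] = 3*a^2 - 26*a + 40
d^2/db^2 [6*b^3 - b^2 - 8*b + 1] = 36*b - 2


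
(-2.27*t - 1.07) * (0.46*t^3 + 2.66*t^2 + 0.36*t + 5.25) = -1.0442*t^4 - 6.5304*t^3 - 3.6634*t^2 - 12.3027*t - 5.6175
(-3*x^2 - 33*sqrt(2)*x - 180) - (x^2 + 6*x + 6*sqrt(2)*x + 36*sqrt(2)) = -4*x^2 - 39*sqrt(2)*x - 6*x - 180 - 36*sqrt(2)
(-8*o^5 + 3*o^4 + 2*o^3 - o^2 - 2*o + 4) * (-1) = 8*o^5 - 3*o^4 - 2*o^3 + o^2 + 2*o - 4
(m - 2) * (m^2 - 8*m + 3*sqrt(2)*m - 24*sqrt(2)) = m^3 - 10*m^2 + 3*sqrt(2)*m^2 - 30*sqrt(2)*m + 16*m + 48*sqrt(2)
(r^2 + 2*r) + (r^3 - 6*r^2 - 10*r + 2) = r^3 - 5*r^2 - 8*r + 2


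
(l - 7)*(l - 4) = l^2 - 11*l + 28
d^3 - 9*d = d*(d - 3)*(d + 3)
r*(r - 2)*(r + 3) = r^3 + r^2 - 6*r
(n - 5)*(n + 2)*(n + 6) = n^3 + 3*n^2 - 28*n - 60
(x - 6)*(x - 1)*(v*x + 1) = v*x^3 - 7*v*x^2 + 6*v*x + x^2 - 7*x + 6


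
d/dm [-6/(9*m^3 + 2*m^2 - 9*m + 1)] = 6*(27*m^2 + 4*m - 9)/(9*m^3 + 2*m^2 - 9*m + 1)^2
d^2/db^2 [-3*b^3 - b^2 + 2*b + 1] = -18*b - 2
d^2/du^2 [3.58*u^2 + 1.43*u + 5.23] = 7.16000000000000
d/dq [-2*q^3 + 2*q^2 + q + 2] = -6*q^2 + 4*q + 1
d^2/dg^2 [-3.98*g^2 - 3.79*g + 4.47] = -7.96000000000000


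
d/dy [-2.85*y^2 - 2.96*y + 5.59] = -5.7*y - 2.96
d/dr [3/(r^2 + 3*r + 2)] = 3*(-2*r - 3)/(r^2 + 3*r + 2)^2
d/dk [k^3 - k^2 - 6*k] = 3*k^2 - 2*k - 6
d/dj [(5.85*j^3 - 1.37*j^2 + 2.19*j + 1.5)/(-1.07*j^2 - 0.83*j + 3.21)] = (-6.2595*j^4 - 9.711*j^3 + 59.8159*j^2 - 5.5854*j + 8.2749)/(1.1449*j^4 + 1.7762*j^3 - 6.1805*j^2 - 5.3286*j + 10.3041)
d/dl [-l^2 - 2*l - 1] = -2*l - 2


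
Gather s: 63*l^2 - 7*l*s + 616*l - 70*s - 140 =63*l^2 + 616*l + s*(-7*l - 70) - 140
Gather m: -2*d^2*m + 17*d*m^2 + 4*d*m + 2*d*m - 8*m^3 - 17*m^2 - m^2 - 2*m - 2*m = -8*m^3 + m^2*(17*d - 18) + m*(-2*d^2 + 6*d - 4)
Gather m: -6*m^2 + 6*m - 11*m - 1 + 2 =-6*m^2 - 5*m + 1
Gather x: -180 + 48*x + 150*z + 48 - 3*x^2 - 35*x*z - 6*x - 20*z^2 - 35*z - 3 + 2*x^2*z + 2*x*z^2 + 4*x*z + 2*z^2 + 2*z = x^2*(2*z - 3) + x*(2*z^2 - 31*z + 42) - 18*z^2 + 117*z - 135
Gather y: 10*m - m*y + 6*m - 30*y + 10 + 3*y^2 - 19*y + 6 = 16*m + 3*y^2 + y*(-m - 49) + 16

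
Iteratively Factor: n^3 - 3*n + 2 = (n - 1)*(n^2 + n - 2) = (n - 1)^2*(n + 2)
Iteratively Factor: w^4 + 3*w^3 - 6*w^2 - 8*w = (w - 2)*(w^3 + 5*w^2 + 4*w) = w*(w - 2)*(w^2 + 5*w + 4) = w*(w - 2)*(w + 1)*(w + 4)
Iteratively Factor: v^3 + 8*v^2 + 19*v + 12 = (v + 3)*(v^2 + 5*v + 4) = (v + 1)*(v + 3)*(v + 4)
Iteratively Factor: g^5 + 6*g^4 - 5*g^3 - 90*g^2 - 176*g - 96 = (g - 4)*(g^4 + 10*g^3 + 35*g^2 + 50*g + 24) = (g - 4)*(g + 3)*(g^3 + 7*g^2 + 14*g + 8) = (g - 4)*(g + 2)*(g + 3)*(g^2 + 5*g + 4) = (g - 4)*(g + 1)*(g + 2)*(g + 3)*(g + 4)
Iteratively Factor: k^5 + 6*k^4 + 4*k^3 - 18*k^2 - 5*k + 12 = (k + 3)*(k^4 + 3*k^3 - 5*k^2 - 3*k + 4) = (k - 1)*(k + 3)*(k^3 + 4*k^2 - k - 4) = (k - 1)^2*(k + 3)*(k^2 + 5*k + 4) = (k - 1)^2*(k + 1)*(k + 3)*(k + 4)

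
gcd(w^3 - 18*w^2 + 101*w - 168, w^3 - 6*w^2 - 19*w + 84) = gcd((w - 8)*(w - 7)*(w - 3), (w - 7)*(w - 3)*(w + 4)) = w^2 - 10*w + 21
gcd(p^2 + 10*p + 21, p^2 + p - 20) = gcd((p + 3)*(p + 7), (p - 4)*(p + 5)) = 1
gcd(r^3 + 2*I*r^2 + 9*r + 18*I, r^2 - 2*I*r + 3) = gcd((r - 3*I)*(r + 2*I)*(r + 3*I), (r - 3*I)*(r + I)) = r - 3*I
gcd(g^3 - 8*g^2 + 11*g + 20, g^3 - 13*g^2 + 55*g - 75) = g - 5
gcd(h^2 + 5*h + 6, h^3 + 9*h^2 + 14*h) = h + 2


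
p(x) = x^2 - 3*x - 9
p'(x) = 2*x - 3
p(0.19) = -9.53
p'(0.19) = -2.62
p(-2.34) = 3.50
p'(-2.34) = -7.68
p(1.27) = -11.20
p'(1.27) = -0.46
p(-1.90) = 0.31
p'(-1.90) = -6.80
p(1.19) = -11.15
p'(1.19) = -0.62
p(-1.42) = -2.72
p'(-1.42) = -5.84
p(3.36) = -7.79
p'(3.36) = 3.72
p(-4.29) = 22.27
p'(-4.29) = -11.58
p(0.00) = -9.00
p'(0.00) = -3.00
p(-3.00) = 9.00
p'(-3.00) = -9.00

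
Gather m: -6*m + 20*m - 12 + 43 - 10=14*m + 21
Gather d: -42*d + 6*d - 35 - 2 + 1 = -36*d - 36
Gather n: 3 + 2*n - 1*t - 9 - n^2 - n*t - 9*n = -n^2 + n*(-t - 7) - t - 6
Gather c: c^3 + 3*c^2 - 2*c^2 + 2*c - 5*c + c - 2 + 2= c^3 + c^2 - 2*c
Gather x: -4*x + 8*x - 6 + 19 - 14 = 4*x - 1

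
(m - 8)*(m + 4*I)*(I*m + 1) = I*m^3 - 3*m^2 - 8*I*m^2 + 24*m + 4*I*m - 32*I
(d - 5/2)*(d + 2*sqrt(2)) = d^2 - 5*d/2 + 2*sqrt(2)*d - 5*sqrt(2)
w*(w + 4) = w^2 + 4*w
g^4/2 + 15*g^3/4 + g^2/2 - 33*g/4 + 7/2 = (g/2 + 1)*(g - 1)*(g - 1/2)*(g + 7)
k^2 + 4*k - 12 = (k - 2)*(k + 6)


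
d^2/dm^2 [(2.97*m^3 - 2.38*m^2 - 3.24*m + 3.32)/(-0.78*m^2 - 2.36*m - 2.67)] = (7.105427357601e-15*m^4 - 25.532556*m^3 - 154.14624*m^2 - 204.191478*m - 30.051892)/(0.474552*m^6 + 4.307472*m^5 + 17.906148*m^4 + 42.633872*m^3 + 61.294122*m^2 + 50.472612*m + 19.034163)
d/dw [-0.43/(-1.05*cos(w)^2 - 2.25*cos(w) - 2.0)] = (0.903*cos(w) + 0.9675)*sin(w)/(1.05*cos(w)^2 + 2.25*cos(w) + 2.0)^2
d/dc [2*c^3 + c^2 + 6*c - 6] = 6*c^2 + 2*c + 6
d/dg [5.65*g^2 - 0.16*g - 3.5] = 11.3*g - 0.16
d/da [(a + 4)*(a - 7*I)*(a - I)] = 3*a^2 + a*(8 - 16*I) - 7 - 32*I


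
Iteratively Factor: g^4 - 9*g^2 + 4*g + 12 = (g - 2)*(g^3 + 2*g^2 - 5*g - 6) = (g - 2)^2*(g^2 + 4*g + 3) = (g - 2)^2*(g + 1)*(g + 3)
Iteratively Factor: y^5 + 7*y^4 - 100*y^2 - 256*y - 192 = (y - 4)*(y^4 + 11*y^3 + 44*y^2 + 76*y + 48) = (y - 4)*(y + 3)*(y^3 + 8*y^2 + 20*y + 16) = (y - 4)*(y + 3)*(y + 4)*(y^2 + 4*y + 4) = (y - 4)*(y + 2)*(y + 3)*(y + 4)*(y + 2)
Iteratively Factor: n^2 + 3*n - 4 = (n - 1)*(n + 4)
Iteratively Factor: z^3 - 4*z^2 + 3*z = (z)*(z^2 - 4*z + 3) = z*(z - 1)*(z - 3)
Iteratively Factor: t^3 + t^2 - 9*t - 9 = (t + 3)*(t^2 - 2*t - 3) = (t - 3)*(t + 3)*(t + 1)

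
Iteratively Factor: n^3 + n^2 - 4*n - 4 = (n - 2)*(n^2 + 3*n + 2) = (n - 2)*(n + 2)*(n + 1)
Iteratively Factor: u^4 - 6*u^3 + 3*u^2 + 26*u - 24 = (u - 1)*(u^3 - 5*u^2 - 2*u + 24) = (u - 4)*(u - 1)*(u^2 - u - 6) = (u - 4)*(u - 3)*(u - 1)*(u + 2)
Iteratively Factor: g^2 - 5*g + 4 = (g - 4)*(g - 1)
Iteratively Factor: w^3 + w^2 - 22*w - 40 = (w - 5)*(w^2 + 6*w + 8) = (w - 5)*(w + 4)*(w + 2)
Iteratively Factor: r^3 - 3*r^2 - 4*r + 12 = (r - 2)*(r^2 - r - 6) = (r - 3)*(r - 2)*(r + 2)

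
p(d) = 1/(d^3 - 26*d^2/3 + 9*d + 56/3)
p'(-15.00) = 0.00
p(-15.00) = 0.00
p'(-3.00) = -0.00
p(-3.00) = -0.00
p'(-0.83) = -1.17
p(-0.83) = 0.21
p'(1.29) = 0.03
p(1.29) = 0.06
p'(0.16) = -0.02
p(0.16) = 0.05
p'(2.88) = 1.38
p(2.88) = -0.29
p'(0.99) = 0.01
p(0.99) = 0.05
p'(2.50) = 2.26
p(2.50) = 0.38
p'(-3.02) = -0.01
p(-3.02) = -0.01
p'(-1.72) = -0.06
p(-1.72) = -0.04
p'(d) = (-3*d^2 + 52*d/3 - 9)/(d^3 - 26*d^2/3 + 9*d + 56/3)^2 = 3*(-9*d^2 + 52*d - 27)/(3*d^3 - 26*d^2 + 27*d + 56)^2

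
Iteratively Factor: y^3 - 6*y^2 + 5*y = (y)*(y^2 - 6*y + 5) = y*(y - 5)*(y - 1)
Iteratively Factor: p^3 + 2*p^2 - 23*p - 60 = (p + 3)*(p^2 - p - 20) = (p + 3)*(p + 4)*(p - 5)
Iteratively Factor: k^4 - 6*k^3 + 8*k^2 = (k - 2)*(k^3 - 4*k^2) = (k - 4)*(k - 2)*(k^2) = k*(k - 4)*(k - 2)*(k)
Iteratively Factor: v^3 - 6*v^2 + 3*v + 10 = (v - 5)*(v^2 - v - 2) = (v - 5)*(v + 1)*(v - 2)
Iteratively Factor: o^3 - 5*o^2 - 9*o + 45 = (o + 3)*(o^2 - 8*o + 15) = (o - 3)*(o + 3)*(o - 5)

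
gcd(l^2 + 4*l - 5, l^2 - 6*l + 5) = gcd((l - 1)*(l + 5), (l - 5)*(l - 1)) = l - 1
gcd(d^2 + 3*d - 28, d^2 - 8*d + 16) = d - 4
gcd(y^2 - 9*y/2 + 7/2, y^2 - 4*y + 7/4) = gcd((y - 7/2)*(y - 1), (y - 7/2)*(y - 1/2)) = y - 7/2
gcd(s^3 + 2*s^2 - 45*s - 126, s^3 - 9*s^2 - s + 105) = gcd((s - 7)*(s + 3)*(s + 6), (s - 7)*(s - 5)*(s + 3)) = s^2 - 4*s - 21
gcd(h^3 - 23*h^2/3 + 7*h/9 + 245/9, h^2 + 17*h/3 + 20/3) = h + 5/3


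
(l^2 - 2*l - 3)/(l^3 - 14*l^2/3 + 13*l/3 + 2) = 3*(l + 1)/(3*l^2 - 5*l - 2)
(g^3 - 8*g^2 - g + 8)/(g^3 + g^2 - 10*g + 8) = (g^2 - 7*g - 8)/(g^2 + 2*g - 8)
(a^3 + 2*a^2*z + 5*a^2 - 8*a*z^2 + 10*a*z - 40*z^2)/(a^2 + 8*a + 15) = (a^2 + 2*a*z - 8*z^2)/(a + 3)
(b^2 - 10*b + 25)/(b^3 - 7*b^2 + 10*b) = (b - 5)/(b*(b - 2))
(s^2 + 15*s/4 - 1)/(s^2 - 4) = (s^2 + 15*s/4 - 1)/(s^2 - 4)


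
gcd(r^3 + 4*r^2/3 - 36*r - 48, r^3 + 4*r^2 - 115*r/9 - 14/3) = r + 6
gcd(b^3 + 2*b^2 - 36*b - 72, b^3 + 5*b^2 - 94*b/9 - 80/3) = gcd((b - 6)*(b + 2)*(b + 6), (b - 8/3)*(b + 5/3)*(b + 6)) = b + 6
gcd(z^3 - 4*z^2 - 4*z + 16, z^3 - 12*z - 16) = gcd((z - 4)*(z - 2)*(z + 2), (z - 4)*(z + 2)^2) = z^2 - 2*z - 8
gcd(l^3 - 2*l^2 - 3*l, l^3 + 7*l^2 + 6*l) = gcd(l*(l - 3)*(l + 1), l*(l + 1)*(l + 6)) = l^2 + l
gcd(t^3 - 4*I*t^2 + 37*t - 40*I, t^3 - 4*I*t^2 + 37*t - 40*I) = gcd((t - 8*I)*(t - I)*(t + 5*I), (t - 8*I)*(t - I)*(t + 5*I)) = t^3 - 4*I*t^2 + 37*t - 40*I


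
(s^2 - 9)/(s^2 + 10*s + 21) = (s - 3)/(s + 7)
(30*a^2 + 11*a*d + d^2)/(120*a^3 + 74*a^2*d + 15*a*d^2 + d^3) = 1/(4*a + d)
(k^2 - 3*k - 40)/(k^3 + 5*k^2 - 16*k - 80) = (k - 8)/(k^2 - 16)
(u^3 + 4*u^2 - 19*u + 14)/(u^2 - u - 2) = (u^2 + 6*u - 7)/(u + 1)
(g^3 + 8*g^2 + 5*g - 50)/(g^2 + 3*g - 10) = g + 5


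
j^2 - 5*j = j*(j - 5)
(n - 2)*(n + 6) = n^2 + 4*n - 12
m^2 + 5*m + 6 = (m + 2)*(m + 3)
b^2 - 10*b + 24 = (b - 6)*(b - 4)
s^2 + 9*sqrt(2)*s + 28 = (s + 2*sqrt(2))*(s + 7*sqrt(2))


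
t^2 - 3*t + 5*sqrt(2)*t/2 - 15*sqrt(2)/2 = (t - 3)*(t + 5*sqrt(2)/2)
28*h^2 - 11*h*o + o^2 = (-7*h + o)*(-4*h + o)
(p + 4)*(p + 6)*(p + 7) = p^3 + 17*p^2 + 94*p + 168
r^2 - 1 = (r - 1)*(r + 1)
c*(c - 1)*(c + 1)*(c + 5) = c^4 + 5*c^3 - c^2 - 5*c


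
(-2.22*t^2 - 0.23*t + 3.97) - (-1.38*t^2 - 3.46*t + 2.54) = -0.84*t^2 + 3.23*t + 1.43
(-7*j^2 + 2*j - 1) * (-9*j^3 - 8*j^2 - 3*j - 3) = 63*j^5 + 38*j^4 + 14*j^3 + 23*j^2 - 3*j + 3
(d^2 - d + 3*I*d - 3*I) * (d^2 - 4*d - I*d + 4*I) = d^4 - 5*d^3 + 2*I*d^3 + 7*d^2 - 10*I*d^2 - 15*d + 8*I*d + 12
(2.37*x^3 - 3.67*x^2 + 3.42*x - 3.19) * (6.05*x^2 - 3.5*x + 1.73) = 14.3385*x^5 - 30.4985*x^4 + 37.6361*x^3 - 37.6186*x^2 + 17.0816*x - 5.5187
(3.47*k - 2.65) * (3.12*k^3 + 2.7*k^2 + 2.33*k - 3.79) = 10.8264*k^4 + 1.101*k^3 + 0.9301*k^2 - 19.3258*k + 10.0435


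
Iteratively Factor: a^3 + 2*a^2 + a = (a + 1)*(a^2 + a) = a*(a + 1)*(a + 1)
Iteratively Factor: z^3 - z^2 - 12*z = (z + 3)*(z^2 - 4*z) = (z - 4)*(z + 3)*(z)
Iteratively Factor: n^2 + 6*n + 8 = (n + 4)*(n + 2)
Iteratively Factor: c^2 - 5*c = (c - 5)*(c)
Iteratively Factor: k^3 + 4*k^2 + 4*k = (k)*(k^2 + 4*k + 4) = k*(k + 2)*(k + 2)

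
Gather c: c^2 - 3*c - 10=c^2 - 3*c - 10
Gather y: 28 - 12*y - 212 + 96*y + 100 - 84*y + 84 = 0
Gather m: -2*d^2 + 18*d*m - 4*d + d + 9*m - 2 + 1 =-2*d^2 - 3*d + m*(18*d + 9) - 1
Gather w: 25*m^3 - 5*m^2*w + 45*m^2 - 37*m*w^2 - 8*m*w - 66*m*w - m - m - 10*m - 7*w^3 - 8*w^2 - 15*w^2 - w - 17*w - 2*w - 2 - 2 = 25*m^3 + 45*m^2 - 12*m - 7*w^3 + w^2*(-37*m - 23) + w*(-5*m^2 - 74*m - 20) - 4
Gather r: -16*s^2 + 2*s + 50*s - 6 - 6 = -16*s^2 + 52*s - 12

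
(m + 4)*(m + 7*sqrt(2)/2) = m^2 + 4*m + 7*sqrt(2)*m/2 + 14*sqrt(2)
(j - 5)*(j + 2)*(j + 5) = j^3 + 2*j^2 - 25*j - 50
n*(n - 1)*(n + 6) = n^3 + 5*n^2 - 6*n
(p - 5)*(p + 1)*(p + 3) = p^3 - p^2 - 17*p - 15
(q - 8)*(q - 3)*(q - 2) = q^3 - 13*q^2 + 46*q - 48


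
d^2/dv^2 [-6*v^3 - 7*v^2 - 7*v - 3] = -36*v - 14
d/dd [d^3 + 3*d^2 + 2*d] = 3*d^2 + 6*d + 2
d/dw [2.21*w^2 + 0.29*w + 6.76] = 4.42*w + 0.29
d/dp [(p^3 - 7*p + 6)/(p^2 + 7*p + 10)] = (p^4 + 14*p^3 + 37*p^2 - 12*p - 112)/(p^4 + 14*p^3 + 69*p^2 + 140*p + 100)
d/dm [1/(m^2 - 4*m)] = 2*(2 - m)/(m^2*(m - 4)^2)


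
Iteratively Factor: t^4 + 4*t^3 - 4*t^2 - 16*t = (t - 2)*(t^3 + 6*t^2 + 8*t) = t*(t - 2)*(t^2 + 6*t + 8) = t*(t - 2)*(t + 4)*(t + 2)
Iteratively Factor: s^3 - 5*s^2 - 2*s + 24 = (s - 4)*(s^2 - s - 6) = (s - 4)*(s - 3)*(s + 2)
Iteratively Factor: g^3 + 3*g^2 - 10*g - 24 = (g + 4)*(g^2 - g - 6) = (g - 3)*(g + 4)*(g + 2)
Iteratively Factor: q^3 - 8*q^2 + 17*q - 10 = (q - 1)*(q^2 - 7*q + 10) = (q - 2)*(q - 1)*(q - 5)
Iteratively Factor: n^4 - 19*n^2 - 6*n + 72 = (n - 2)*(n^3 + 2*n^2 - 15*n - 36) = (n - 2)*(n + 3)*(n^2 - n - 12) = (n - 2)*(n + 3)^2*(n - 4)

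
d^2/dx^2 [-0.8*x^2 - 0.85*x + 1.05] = -1.60000000000000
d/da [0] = 0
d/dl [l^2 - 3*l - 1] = 2*l - 3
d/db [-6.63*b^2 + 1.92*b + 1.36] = 1.92 - 13.26*b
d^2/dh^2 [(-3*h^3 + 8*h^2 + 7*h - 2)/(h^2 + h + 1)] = 2*(-h^3 - 39*h^2 - 36*h + 1)/(h^6 + 3*h^5 + 6*h^4 + 7*h^3 + 6*h^2 + 3*h + 1)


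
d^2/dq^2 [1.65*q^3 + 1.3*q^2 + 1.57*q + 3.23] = 9.9*q + 2.6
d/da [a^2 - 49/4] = 2*a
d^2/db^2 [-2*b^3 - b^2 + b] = -12*b - 2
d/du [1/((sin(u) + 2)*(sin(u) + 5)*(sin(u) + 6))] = (-26*sin(u) + 3*cos(u)^2 - 55)*cos(u)/((sin(u) + 2)^2*(sin(u) + 5)^2*(sin(u) + 6)^2)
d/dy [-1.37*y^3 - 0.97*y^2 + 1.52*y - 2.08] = -4.11*y^2 - 1.94*y + 1.52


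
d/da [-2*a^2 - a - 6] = -4*a - 1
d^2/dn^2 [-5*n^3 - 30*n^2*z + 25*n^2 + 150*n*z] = -30*n - 60*z + 50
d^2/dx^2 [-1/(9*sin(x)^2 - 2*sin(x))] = 2*(162*sin(x) - 27 - 241/sin(x) + 54/sin(x)^2 - 4/sin(x)^3)/(9*sin(x) - 2)^3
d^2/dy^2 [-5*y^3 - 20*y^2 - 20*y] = -30*y - 40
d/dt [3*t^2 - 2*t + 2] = 6*t - 2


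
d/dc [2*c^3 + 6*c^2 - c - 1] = 6*c^2 + 12*c - 1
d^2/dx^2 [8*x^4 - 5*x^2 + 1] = 96*x^2 - 10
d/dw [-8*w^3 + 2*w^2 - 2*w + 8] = -24*w^2 + 4*w - 2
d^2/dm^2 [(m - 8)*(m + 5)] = 2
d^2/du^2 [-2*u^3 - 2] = -12*u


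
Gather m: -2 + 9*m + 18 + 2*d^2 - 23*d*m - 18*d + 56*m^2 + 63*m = 2*d^2 - 18*d + 56*m^2 + m*(72 - 23*d) + 16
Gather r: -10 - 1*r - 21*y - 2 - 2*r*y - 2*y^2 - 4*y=r*(-2*y - 1) - 2*y^2 - 25*y - 12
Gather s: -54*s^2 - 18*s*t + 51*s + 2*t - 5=-54*s^2 + s*(51 - 18*t) + 2*t - 5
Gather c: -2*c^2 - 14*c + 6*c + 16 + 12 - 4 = -2*c^2 - 8*c + 24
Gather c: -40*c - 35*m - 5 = -40*c - 35*m - 5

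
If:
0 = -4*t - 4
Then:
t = -1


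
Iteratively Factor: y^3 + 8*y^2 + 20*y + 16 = (y + 2)*(y^2 + 6*y + 8) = (y + 2)*(y + 4)*(y + 2)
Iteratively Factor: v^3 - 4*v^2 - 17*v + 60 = (v - 5)*(v^2 + v - 12) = (v - 5)*(v - 3)*(v + 4)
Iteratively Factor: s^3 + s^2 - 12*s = (s + 4)*(s^2 - 3*s) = s*(s + 4)*(s - 3)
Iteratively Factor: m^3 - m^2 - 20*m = (m - 5)*(m^2 + 4*m) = m*(m - 5)*(m + 4)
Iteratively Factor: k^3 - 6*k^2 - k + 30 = (k - 5)*(k^2 - k - 6) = (k - 5)*(k + 2)*(k - 3)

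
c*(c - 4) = c^2 - 4*c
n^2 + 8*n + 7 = (n + 1)*(n + 7)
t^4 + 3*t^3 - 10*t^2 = t^2*(t - 2)*(t + 5)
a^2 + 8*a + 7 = (a + 1)*(a + 7)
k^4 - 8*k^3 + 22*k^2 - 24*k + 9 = (k - 3)^2*(k - 1)^2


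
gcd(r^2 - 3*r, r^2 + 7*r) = r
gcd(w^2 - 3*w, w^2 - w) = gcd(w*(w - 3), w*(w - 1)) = w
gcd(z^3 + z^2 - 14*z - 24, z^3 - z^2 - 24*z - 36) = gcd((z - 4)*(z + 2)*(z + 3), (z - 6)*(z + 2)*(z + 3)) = z^2 + 5*z + 6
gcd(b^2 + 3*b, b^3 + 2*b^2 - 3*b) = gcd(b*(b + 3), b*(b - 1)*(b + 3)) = b^2 + 3*b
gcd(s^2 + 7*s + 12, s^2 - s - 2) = 1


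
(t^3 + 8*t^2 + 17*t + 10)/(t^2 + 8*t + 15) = (t^2 + 3*t + 2)/(t + 3)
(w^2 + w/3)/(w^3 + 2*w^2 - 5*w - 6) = w*(3*w + 1)/(3*(w^3 + 2*w^2 - 5*w - 6))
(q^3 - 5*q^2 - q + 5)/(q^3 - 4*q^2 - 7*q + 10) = (q + 1)/(q + 2)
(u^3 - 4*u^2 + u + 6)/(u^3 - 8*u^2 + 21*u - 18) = (u + 1)/(u - 3)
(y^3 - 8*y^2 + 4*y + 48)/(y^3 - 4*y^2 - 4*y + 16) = (y - 6)/(y - 2)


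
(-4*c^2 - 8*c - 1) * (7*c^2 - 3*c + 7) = -28*c^4 - 44*c^3 - 11*c^2 - 53*c - 7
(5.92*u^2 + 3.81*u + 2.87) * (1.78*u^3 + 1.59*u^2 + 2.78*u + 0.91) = 10.5376*u^5 + 16.1946*u^4 + 27.6241*u^3 + 20.5423*u^2 + 11.4457*u + 2.6117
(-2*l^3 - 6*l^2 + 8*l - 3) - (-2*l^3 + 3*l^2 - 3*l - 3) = -9*l^2 + 11*l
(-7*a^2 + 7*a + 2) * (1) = -7*a^2 + 7*a + 2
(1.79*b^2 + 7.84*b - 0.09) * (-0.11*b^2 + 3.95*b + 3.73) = -0.1969*b^4 + 6.2081*b^3 + 37.6546*b^2 + 28.8877*b - 0.3357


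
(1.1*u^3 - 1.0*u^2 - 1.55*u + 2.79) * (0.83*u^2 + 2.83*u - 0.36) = 0.913*u^5 + 2.283*u^4 - 4.5125*u^3 - 1.7108*u^2 + 8.4537*u - 1.0044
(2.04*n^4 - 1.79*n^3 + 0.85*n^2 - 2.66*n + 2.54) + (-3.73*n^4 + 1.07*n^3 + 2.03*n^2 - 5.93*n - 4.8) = -1.69*n^4 - 0.72*n^3 + 2.88*n^2 - 8.59*n - 2.26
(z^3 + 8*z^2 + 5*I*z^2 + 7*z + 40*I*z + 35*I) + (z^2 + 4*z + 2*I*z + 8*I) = z^3 + 9*z^2 + 5*I*z^2 + 11*z + 42*I*z + 43*I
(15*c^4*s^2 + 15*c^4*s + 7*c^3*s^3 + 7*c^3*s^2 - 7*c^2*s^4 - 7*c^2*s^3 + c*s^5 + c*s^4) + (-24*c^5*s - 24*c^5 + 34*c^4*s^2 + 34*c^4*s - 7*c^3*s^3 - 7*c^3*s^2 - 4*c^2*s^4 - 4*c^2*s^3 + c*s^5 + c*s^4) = -24*c^5*s - 24*c^5 + 49*c^4*s^2 + 49*c^4*s - 11*c^2*s^4 - 11*c^2*s^3 + 2*c*s^5 + 2*c*s^4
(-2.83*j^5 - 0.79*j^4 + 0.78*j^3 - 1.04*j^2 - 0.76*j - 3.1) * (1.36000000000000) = -3.8488*j^5 - 1.0744*j^4 + 1.0608*j^3 - 1.4144*j^2 - 1.0336*j - 4.216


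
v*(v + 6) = v^2 + 6*v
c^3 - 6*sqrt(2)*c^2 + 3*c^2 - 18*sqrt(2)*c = c*(c + 3)*(c - 6*sqrt(2))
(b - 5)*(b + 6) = b^2 + b - 30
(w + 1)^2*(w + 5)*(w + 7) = w^4 + 14*w^3 + 60*w^2 + 82*w + 35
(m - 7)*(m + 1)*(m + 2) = m^3 - 4*m^2 - 19*m - 14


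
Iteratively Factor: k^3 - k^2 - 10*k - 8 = (k + 2)*(k^2 - 3*k - 4) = (k - 4)*(k + 2)*(k + 1)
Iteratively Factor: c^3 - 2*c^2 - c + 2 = (c - 2)*(c^2 - 1) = (c - 2)*(c + 1)*(c - 1)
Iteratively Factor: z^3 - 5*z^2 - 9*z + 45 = (z + 3)*(z^2 - 8*z + 15) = (z - 5)*(z + 3)*(z - 3)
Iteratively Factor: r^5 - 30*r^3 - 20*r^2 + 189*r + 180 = (r + 4)*(r^4 - 4*r^3 - 14*r^2 + 36*r + 45) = (r - 5)*(r + 4)*(r^3 + r^2 - 9*r - 9) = (r - 5)*(r + 3)*(r + 4)*(r^2 - 2*r - 3) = (r - 5)*(r + 1)*(r + 3)*(r + 4)*(r - 3)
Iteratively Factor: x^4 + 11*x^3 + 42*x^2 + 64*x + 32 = (x + 2)*(x^3 + 9*x^2 + 24*x + 16) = (x + 2)*(x + 4)*(x^2 + 5*x + 4) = (x + 2)*(x + 4)^2*(x + 1)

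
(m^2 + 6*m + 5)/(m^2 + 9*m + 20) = (m + 1)/(m + 4)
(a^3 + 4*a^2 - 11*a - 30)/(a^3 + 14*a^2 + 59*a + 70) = (a - 3)/(a + 7)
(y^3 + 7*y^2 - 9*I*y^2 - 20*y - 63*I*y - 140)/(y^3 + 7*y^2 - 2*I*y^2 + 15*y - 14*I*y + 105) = (y - 4*I)/(y + 3*I)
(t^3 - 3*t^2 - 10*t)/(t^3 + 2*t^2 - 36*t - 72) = t*(t - 5)/(t^2 - 36)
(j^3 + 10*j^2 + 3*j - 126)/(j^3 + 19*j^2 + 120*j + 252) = (j - 3)/(j + 6)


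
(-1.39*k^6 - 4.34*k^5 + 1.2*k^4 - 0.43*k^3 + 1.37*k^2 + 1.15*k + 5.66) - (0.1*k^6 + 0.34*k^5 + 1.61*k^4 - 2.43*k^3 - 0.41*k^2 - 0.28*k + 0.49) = -1.49*k^6 - 4.68*k^5 - 0.41*k^4 + 2.0*k^3 + 1.78*k^2 + 1.43*k + 5.17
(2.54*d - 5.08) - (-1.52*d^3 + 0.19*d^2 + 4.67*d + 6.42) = 1.52*d^3 - 0.19*d^2 - 2.13*d - 11.5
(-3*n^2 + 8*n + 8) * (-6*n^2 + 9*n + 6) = 18*n^4 - 75*n^3 + 6*n^2 + 120*n + 48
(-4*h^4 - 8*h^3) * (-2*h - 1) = 8*h^5 + 20*h^4 + 8*h^3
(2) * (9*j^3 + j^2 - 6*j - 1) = 18*j^3 + 2*j^2 - 12*j - 2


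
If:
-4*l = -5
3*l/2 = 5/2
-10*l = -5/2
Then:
No Solution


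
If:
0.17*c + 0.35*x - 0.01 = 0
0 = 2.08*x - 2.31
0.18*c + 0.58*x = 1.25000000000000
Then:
No Solution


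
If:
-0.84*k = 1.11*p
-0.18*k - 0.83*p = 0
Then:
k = 0.00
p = 0.00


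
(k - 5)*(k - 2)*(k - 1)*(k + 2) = k^4 - 6*k^3 + k^2 + 24*k - 20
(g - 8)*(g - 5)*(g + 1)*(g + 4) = g^4 - 8*g^3 - 21*g^2 + 148*g + 160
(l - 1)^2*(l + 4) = l^3 + 2*l^2 - 7*l + 4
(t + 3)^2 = t^2 + 6*t + 9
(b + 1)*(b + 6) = b^2 + 7*b + 6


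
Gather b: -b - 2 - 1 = -b - 3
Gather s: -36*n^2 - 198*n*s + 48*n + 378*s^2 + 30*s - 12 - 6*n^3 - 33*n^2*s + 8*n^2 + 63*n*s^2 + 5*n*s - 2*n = -6*n^3 - 28*n^2 + 46*n + s^2*(63*n + 378) + s*(-33*n^2 - 193*n + 30) - 12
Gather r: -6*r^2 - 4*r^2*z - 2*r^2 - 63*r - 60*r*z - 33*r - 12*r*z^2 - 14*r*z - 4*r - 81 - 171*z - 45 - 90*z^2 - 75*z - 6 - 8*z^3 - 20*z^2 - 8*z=r^2*(-4*z - 8) + r*(-12*z^2 - 74*z - 100) - 8*z^3 - 110*z^2 - 254*z - 132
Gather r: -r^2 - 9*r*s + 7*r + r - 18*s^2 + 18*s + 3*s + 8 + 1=-r^2 + r*(8 - 9*s) - 18*s^2 + 21*s + 9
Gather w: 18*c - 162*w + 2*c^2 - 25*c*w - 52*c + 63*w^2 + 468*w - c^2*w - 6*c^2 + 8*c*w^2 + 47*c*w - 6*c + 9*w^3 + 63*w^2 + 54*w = -4*c^2 - 40*c + 9*w^3 + w^2*(8*c + 126) + w*(-c^2 + 22*c + 360)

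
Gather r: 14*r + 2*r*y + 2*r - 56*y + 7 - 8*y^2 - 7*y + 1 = r*(2*y + 16) - 8*y^2 - 63*y + 8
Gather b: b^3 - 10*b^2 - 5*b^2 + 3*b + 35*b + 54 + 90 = b^3 - 15*b^2 + 38*b + 144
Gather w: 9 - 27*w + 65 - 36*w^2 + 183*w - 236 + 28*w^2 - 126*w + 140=-8*w^2 + 30*w - 22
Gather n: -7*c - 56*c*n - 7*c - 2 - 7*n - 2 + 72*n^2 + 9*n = -14*c + 72*n^2 + n*(2 - 56*c) - 4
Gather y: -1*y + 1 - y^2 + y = 1 - y^2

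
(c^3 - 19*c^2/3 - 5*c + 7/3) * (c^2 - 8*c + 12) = c^5 - 43*c^4/3 + 173*c^3/3 - 101*c^2/3 - 236*c/3 + 28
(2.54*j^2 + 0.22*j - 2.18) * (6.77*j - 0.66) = 17.1958*j^3 - 0.187*j^2 - 14.9038*j + 1.4388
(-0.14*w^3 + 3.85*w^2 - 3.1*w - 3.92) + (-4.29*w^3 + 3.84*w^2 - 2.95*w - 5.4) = -4.43*w^3 + 7.69*w^2 - 6.05*w - 9.32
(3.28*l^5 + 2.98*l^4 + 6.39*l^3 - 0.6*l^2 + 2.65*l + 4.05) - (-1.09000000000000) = 3.28*l^5 + 2.98*l^4 + 6.39*l^3 - 0.6*l^2 + 2.65*l + 5.14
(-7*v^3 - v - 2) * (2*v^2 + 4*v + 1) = -14*v^5 - 28*v^4 - 9*v^3 - 8*v^2 - 9*v - 2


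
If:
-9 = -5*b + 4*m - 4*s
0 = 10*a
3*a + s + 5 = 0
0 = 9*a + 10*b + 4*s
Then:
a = 0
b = 2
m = -19/4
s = -5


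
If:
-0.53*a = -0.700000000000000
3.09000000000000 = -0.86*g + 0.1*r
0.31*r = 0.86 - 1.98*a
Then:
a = 1.32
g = -4.25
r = -5.66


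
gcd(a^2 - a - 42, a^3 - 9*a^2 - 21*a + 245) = a - 7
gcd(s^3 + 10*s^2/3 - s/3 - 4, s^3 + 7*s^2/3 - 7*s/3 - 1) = s^2 + 2*s - 3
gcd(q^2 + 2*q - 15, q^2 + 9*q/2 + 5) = 1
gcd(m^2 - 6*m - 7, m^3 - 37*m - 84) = m - 7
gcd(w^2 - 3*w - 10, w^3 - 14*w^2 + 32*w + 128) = w + 2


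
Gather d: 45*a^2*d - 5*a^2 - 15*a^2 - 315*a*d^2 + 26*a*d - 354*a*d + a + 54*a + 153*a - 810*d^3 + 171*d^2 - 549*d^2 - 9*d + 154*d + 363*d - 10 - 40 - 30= -20*a^2 + 208*a - 810*d^3 + d^2*(-315*a - 378) + d*(45*a^2 - 328*a + 508) - 80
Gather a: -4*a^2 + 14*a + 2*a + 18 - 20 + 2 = -4*a^2 + 16*a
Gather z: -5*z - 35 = -5*z - 35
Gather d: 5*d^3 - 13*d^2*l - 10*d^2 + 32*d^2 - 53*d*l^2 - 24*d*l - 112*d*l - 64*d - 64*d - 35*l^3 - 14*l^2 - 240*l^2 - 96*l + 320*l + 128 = 5*d^3 + d^2*(22 - 13*l) + d*(-53*l^2 - 136*l - 128) - 35*l^3 - 254*l^2 + 224*l + 128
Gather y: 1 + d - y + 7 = d - y + 8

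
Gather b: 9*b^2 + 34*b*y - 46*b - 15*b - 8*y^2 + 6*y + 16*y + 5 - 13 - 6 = 9*b^2 + b*(34*y - 61) - 8*y^2 + 22*y - 14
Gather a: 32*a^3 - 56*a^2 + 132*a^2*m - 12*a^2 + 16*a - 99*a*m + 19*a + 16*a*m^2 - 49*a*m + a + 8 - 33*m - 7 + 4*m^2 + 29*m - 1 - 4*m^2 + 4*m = 32*a^3 + a^2*(132*m - 68) + a*(16*m^2 - 148*m + 36)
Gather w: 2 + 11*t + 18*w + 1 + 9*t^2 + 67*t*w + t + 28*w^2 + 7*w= 9*t^2 + 12*t + 28*w^2 + w*(67*t + 25) + 3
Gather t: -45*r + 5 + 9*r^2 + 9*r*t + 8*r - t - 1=9*r^2 - 37*r + t*(9*r - 1) + 4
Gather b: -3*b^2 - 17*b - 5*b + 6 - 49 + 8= -3*b^2 - 22*b - 35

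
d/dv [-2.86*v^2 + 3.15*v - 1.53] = 3.15 - 5.72*v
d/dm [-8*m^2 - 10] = -16*m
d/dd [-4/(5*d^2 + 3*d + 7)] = 4*(10*d + 3)/(5*d^2 + 3*d + 7)^2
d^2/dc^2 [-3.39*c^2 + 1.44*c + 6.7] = -6.78000000000000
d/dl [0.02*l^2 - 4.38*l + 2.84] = 0.04*l - 4.38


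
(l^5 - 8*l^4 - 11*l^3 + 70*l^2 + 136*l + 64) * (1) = l^5 - 8*l^4 - 11*l^3 + 70*l^2 + 136*l + 64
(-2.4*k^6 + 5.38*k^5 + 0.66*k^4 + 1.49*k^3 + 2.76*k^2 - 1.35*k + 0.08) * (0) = 0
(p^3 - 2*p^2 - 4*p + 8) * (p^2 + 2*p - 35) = p^5 - 43*p^3 + 70*p^2 + 156*p - 280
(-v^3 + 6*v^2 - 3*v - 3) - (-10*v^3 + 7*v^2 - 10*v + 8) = 9*v^3 - v^2 + 7*v - 11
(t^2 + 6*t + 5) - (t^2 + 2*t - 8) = 4*t + 13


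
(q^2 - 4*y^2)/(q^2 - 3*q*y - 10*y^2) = (-q + 2*y)/(-q + 5*y)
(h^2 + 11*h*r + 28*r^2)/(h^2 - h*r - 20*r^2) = (-h - 7*r)/(-h + 5*r)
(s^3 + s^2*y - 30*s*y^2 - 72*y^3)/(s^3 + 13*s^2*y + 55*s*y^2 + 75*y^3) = (s^2 - 2*s*y - 24*y^2)/(s^2 + 10*s*y + 25*y^2)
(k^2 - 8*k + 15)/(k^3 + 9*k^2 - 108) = (k - 5)/(k^2 + 12*k + 36)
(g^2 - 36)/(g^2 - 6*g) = (g + 6)/g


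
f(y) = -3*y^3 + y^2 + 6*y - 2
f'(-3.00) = -81.00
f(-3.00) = 70.00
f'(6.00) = -306.00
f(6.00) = -578.00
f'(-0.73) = -0.26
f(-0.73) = -4.68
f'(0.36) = 5.55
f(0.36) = 0.15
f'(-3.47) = -109.31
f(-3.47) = 114.57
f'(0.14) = 6.10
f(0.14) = -1.15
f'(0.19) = 6.06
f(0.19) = -0.84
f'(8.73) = -662.46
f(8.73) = -1869.42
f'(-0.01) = 5.98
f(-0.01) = -2.06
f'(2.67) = -52.82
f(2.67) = -35.95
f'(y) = -9*y^2 + 2*y + 6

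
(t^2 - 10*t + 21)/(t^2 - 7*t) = (t - 3)/t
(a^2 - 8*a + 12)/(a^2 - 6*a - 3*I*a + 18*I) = (a - 2)/(a - 3*I)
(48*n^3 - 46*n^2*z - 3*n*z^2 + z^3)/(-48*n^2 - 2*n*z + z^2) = -n + z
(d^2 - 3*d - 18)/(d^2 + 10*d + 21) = (d - 6)/(d + 7)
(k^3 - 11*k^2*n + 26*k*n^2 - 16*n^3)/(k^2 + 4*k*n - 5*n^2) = (k^2 - 10*k*n + 16*n^2)/(k + 5*n)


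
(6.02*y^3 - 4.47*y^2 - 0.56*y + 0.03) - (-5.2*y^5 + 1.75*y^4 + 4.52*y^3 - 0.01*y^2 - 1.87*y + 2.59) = 5.2*y^5 - 1.75*y^4 + 1.5*y^3 - 4.46*y^2 + 1.31*y - 2.56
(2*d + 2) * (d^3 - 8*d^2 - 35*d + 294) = 2*d^4 - 14*d^3 - 86*d^2 + 518*d + 588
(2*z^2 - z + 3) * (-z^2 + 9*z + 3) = -2*z^4 + 19*z^3 - 6*z^2 + 24*z + 9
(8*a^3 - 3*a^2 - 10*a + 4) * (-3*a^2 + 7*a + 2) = -24*a^5 + 65*a^4 + 25*a^3 - 88*a^2 + 8*a + 8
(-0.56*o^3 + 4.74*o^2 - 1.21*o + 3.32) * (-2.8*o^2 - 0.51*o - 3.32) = 1.568*o^5 - 12.9864*o^4 + 2.8298*o^3 - 24.4157*o^2 + 2.324*o - 11.0224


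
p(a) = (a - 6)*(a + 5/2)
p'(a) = 2*a - 7/2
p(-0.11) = -14.60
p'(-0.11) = -3.72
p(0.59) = -16.72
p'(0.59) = -2.32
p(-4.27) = 18.18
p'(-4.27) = -12.04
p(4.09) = -12.59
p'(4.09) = 4.68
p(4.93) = -7.95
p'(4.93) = 6.36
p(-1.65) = -6.50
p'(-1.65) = -6.80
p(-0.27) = -13.98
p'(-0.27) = -4.04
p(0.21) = -15.69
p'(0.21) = -3.08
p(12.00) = 87.00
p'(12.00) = 20.50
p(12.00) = 87.00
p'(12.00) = 20.50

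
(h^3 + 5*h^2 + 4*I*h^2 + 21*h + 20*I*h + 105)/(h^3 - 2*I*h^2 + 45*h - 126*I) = (h + 5)/(h - 6*I)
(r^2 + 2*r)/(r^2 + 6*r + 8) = r/(r + 4)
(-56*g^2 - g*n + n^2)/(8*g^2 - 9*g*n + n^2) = (-7*g - n)/(g - n)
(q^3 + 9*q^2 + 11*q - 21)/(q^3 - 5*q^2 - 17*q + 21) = (q + 7)/(q - 7)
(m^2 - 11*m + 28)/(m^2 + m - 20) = (m - 7)/(m + 5)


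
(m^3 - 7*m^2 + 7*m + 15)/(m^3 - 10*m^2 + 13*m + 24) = (m - 5)/(m - 8)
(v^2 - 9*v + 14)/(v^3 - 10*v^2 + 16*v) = (v - 7)/(v*(v - 8))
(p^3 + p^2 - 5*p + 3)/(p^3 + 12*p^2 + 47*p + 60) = (p^2 - 2*p + 1)/(p^2 + 9*p + 20)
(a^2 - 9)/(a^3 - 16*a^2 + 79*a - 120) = (a + 3)/(a^2 - 13*a + 40)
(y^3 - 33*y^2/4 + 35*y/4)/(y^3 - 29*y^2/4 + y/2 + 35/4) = y/(y + 1)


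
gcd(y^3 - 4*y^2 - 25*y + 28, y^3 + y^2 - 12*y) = y + 4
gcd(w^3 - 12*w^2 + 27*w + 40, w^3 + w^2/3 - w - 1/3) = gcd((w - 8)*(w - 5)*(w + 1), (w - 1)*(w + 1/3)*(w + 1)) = w + 1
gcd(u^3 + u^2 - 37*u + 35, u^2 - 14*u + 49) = 1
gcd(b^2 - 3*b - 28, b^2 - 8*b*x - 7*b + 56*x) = b - 7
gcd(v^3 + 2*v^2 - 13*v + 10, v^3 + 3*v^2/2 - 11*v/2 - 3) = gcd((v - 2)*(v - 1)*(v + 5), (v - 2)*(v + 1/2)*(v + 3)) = v - 2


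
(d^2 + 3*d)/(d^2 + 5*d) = (d + 3)/(d + 5)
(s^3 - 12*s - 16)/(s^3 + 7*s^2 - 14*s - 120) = (s^2 + 4*s + 4)/(s^2 + 11*s + 30)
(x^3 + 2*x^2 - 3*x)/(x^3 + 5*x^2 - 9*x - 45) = x*(x - 1)/(x^2 + 2*x - 15)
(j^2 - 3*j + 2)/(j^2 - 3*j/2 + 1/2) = 2*(j - 2)/(2*j - 1)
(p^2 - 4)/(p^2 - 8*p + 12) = (p + 2)/(p - 6)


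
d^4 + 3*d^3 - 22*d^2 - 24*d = d*(d - 4)*(d + 1)*(d + 6)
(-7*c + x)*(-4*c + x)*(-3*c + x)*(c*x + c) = -84*c^4*x - 84*c^4 + 61*c^3*x^2 + 61*c^3*x - 14*c^2*x^3 - 14*c^2*x^2 + c*x^4 + c*x^3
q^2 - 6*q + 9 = (q - 3)^2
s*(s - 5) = s^2 - 5*s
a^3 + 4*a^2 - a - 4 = (a - 1)*(a + 1)*(a + 4)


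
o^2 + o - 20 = (o - 4)*(o + 5)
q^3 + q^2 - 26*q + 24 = (q - 4)*(q - 1)*(q + 6)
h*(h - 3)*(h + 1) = h^3 - 2*h^2 - 3*h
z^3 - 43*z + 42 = (z - 6)*(z - 1)*(z + 7)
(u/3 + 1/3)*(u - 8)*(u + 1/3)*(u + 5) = u^4/3 - 5*u^3/9 - 131*u^2/9 - 163*u/9 - 40/9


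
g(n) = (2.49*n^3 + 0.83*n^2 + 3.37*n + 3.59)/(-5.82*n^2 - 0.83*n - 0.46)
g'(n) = (11.64*n + 0.83)*(2.49*n^3 + 0.83*n^2 + 3.37*n + 3.59)/(-5.82*n^2 - 0.83*n - 0.46)^2 + (7.47*n^2 + 1.66*n + 3.37)/(-5.82*n^2 - 0.83*n - 0.46) = (-14.4918*n^4 - 4.1334*n^3 + 15.4883*n^2 + 41.024*n + 1.4295)/(33.8724*n^4 + 9.6612*n^3 + 6.0433*n^2 + 0.7636*n + 0.2116)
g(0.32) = -3.66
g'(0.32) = 9.08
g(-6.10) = 2.60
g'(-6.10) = -0.42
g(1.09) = -1.39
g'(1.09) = 0.57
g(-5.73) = 2.45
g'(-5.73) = -0.42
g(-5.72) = 2.44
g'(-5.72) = -0.42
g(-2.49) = 1.10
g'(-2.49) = -0.42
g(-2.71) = 1.20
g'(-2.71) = -0.41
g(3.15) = -1.65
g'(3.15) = -0.34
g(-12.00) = 5.09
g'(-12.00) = -0.42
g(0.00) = -7.80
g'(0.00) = 6.76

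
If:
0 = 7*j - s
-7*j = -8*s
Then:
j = 0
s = 0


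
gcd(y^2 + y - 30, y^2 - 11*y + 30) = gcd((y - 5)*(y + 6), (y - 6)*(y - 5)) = y - 5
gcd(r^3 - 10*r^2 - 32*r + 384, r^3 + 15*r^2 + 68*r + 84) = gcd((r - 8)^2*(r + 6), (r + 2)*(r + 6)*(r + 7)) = r + 6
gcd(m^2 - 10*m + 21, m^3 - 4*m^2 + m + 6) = m - 3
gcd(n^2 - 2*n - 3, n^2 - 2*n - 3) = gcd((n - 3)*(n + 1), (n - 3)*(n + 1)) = n^2 - 2*n - 3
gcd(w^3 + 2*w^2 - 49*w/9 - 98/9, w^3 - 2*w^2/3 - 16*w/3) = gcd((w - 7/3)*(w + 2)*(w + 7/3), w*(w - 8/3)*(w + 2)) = w + 2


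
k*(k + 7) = k^2 + 7*k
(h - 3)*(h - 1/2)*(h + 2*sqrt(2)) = h^3 - 7*h^2/2 + 2*sqrt(2)*h^2 - 7*sqrt(2)*h + 3*h/2 + 3*sqrt(2)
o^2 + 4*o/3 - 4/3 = (o - 2/3)*(o + 2)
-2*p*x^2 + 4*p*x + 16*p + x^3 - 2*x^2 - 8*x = (-2*p + x)*(x - 4)*(x + 2)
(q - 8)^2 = q^2 - 16*q + 64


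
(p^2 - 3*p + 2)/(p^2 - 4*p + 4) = (p - 1)/(p - 2)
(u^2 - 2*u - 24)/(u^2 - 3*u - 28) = (u - 6)/(u - 7)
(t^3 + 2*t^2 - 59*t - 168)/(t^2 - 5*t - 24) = t + 7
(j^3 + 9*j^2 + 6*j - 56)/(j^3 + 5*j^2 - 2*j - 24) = (j + 7)/(j + 3)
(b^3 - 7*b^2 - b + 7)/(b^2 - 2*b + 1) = (b^2 - 6*b - 7)/(b - 1)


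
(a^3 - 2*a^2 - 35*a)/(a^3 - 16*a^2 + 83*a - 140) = a*(a + 5)/(a^2 - 9*a + 20)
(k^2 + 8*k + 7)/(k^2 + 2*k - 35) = (k + 1)/(k - 5)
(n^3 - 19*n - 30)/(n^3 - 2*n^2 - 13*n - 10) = (n + 3)/(n + 1)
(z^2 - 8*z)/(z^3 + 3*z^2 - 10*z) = (z - 8)/(z^2 + 3*z - 10)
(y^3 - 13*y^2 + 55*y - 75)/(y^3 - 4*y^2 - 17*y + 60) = (y - 5)/(y + 4)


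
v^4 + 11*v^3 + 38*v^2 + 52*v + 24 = (v + 1)*(v + 2)^2*(v + 6)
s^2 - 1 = (s - 1)*(s + 1)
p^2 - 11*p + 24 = (p - 8)*(p - 3)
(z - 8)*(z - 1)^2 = z^3 - 10*z^2 + 17*z - 8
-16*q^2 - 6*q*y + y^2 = (-8*q + y)*(2*q + y)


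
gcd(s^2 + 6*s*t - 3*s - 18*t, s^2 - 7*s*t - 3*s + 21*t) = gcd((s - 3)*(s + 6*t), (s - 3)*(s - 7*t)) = s - 3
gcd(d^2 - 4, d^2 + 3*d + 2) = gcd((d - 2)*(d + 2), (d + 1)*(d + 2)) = d + 2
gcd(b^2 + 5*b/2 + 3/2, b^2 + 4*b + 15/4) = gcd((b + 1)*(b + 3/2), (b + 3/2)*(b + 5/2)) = b + 3/2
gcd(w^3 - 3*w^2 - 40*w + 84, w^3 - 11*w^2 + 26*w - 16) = w - 2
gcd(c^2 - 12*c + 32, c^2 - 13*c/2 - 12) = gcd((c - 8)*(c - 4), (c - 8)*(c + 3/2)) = c - 8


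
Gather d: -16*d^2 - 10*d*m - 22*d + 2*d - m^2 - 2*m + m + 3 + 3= -16*d^2 + d*(-10*m - 20) - m^2 - m + 6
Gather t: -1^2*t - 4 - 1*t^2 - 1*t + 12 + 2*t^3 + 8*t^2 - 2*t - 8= 2*t^3 + 7*t^2 - 4*t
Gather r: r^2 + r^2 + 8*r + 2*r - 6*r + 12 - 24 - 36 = 2*r^2 + 4*r - 48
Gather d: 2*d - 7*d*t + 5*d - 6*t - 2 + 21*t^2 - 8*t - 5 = d*(7 - 7*t) + 21*t^2 - 14*t - 7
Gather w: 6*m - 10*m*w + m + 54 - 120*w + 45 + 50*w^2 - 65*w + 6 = 7*m + 50*w^2 + w*(-10*m - 185) + 105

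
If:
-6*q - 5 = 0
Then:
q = -5/6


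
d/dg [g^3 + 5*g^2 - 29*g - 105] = 3*g^2 + 10*g - 29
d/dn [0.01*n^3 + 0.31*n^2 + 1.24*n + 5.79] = 0.03*n^2 + 0.62*n + 1.24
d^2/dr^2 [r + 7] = 0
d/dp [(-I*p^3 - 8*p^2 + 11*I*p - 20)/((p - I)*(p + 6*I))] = (-I*p^4 + 10*p^3 - 69*I*p^2 - 56*p + 166*I)/(p^4 + 10*I*p^3 - 13*p^2 + 60*I*p + 36)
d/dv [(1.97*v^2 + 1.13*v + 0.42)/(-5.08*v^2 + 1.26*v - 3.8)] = (8.2226*v^2 - 10.7048*v - 4.8232)/(25.8064*v^4 - 12.8016*v^3 + 40.1956*v^2 - 9.576*v + 14.44)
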